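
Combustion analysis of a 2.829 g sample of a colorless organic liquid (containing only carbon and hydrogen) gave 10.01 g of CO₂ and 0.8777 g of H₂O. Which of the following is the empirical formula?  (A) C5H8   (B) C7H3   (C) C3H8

(B) C7H3

mol C = 10.01 g CO₂ ÷ 44.009 g/mol = 0.22745 mol
mol H = 2 × 0.8777 g H₂O ÷ 18.015 g/mol = 0.097441 mol
Divide by the smallest (0.097441 mol): C 2.334, H 1.000
Multiplying each by 3 gives whole numbers: C 7.00, H 3.00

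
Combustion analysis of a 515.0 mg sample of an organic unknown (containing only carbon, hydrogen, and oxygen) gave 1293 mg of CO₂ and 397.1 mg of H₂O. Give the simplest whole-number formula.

mol C = 1.293 g CO₂ ÷ 44.009 g/mol = 0.029380 mol
mol H = 2 × 0.3971 g H₂O ÷ 18.015 g/mol = 0.044085 mol
mass O = 0.5150 − (0.35289 + 0.044438) = 0.11767 g → mol O = 0.11767 ÷ 15.999 = 0.0073551 mol
Divide by the smallest (0.0073551 mol): C 3.995, H 5.994, O 1.000

C4H6O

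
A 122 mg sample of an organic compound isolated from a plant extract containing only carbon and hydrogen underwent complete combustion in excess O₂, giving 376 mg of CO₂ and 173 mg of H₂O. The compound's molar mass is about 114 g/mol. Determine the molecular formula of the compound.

mol C = 0.376 g CO₂ ÷ 44.009 g/mol = 0.008544 mol
mol H = 2 × 0.173 g H₂O ÷ 18.015 g/mol = 0.01921 mol
Divide by the smallest (0.008544 mol): C 1.000, H 2.248
Multiplying each by 4 gives whole numbers: C 4.00, H 8.99
Empirical formula: C4H9
Empirical-formula mass = 57.12 g/mol; 114 ÷ 57.12 ≈ 2, so the molecular formula is C8H18.

C8H18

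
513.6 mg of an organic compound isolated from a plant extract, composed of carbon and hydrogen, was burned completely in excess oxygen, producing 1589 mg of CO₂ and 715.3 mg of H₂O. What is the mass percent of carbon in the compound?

84.44%

mol C = 1.589 g CO₂ ÷ 44.009 g/mol = 0.036106 mol
mol H = 2 × 0.7153 g H₂O ÷ 18.015 g/mol = 0.079412 mol
mass % C = 0.43367 g ÷ 0.5136 g × 100%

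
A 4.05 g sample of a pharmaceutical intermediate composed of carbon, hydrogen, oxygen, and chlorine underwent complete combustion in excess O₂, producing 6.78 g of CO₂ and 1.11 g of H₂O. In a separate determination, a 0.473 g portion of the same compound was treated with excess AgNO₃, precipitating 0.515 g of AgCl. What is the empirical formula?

C5H4ClO2

mol C = 6.78 g CO₂ ÷ 44.009 g/mol = 0.1541 mol
mol H = 2 × 1.11 g H₂O ÷ 18.015 g/mol = 0.1232 mol
From the AgCl data: mol Cl per gram of compound = (0.515 ÷ 143.318) ÷ 0.473 = 0.007597 mol/g, so in the 4.05 g combustion sample mol Cl = 0.03077 mol
mass O = 4.05 − (1.850 + 0.1242 + 1.091) = 0.9846 g → mol O = 0.9846 ÷ 15.999 = 0.06154 mol
Divide by the smallest (0.03077 mol): C 5.007, H 4.005, Cl 1.000, O 2.000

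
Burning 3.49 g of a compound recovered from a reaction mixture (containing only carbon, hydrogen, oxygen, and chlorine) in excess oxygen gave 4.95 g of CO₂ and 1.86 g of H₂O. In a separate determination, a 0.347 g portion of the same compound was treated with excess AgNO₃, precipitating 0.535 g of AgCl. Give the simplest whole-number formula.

C6H11Cl2O2

mol C = 4.95 g CO₂ ÷ 44.009 g/mol = 0.1125 mol
mol H = 2 × 1.86 g H₂O ÷ 18.015 g/mol = 0.2065 mol
From the AgCl data: mol Cl per gram of compound = (0.535 ÷ 143.318) ÷ 0.347 = 0.01076 mol/g, so in the 3.49 g combustion sample mol Cl = 0.03754 mol
mass O = 3.49 − (1.351 + 0.2081 + 1.331) = 0.5999 g → mol O = 0.5999 ÷ 15.999 = 0.03750 mol
Divide by the smallest (0.03750 mol): C 3.000, H 5.507, Cl 1.001, O 1.000
Multiplying each by 2 gives whole numbers: C 6.00, H 11.01, Cl 2.00, O 2.00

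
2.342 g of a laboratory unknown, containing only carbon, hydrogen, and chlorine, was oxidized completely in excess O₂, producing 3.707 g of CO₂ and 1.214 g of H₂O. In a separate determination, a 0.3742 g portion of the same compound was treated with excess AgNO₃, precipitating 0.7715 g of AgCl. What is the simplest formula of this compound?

C5H8Cl2

mol C = 3.707 g CO₂ ÷ 44.009 g/mol = 0.084233 mol
mol H = 2 × 1.214 g H₂O ÷ 18.015 g/mol = 0.13478 mol
From the AgCl data: mol Cl per gram of compound = (0.7715 ÷ 143.318) ÷ 0.3742 = 0.014386 mol/g, so in the 2.342 g combustion sample mol Cl = 0.033691 mol
Divide by the smallest (0.033691 mol): C 2.500, H 4.000, Cl 1.000
Multiplying each by 2 gives whole numbers: C 5.00, H 8.00, Cl 2.00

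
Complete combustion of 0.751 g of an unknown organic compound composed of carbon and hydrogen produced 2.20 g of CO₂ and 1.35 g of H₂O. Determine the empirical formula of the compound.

mol C = 2.20 g CO₂ ÷ 44.009 g/mol = 0.04999 mol
mol H = 2 × 1.35 g H₂O ÷ 18.015 g/mol = 0.1499 mol
Divide by the smallest (0.04999 mol): C 1.000, H 2.998

CH3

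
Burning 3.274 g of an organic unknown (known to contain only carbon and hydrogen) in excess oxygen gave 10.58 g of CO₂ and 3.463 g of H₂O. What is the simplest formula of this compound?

C5H8

mol C = 10.58 g CO₂ ÷ 44.009 g/mol = 0.24041 mol
mol H = 2 × 3.463 g H₂O ÷ 18.015 g/mol = 0.38446 mol
Divide by the smallest (0.24041 mol): C 1.000, H 1.599
Multiplying each by 5 gives whole numbers: C 5.00, H 8.00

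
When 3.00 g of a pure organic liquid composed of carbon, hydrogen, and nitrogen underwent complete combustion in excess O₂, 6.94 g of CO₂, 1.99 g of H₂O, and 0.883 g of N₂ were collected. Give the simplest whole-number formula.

C5H7N2

mol C = 6.94 g CO₂ ÷ 44.009 g/mol = 0.1577 mol
mol H = 2 × 1.99 g H₂O ÷ 18.015 g/mol = 0.2209 mol
mol N = 2 × 0.883 g N₂ ÷ 28.014 g/mol = 0.06304 mol
Divide by the smallest (0.06304 mol): C 2.502, H 3.505, N 1.000
Multiplying each by 2 gives whole numbers: C 5.00, H 7.01, N 2.00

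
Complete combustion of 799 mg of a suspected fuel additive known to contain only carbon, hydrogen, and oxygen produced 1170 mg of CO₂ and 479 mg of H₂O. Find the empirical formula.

CH2O

mol C = 1.17 g CO₂ ÷ 44.009 g/mol = 0.02659 mol
mol H = 2 × 0.479 g H₂O ÷ 18.015 g/mol = 0.05318 mol
mass O = 0.799 − (0.3193 + 0.05360) = 0.4261 g → mol O = 0.4261 ÷ 15.999 = 0.02663 mol
Divide by the smallest (0.02659 mol): C 1.000, H 2.000, O 1.002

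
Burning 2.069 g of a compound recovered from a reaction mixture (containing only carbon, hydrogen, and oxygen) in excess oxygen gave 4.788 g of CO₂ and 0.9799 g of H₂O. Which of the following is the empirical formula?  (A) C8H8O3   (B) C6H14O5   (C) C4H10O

(A) C8H8O3

mol C = 4.788 g CO₂ ÷ 44.009 g/mol = 0.10880 mol
mol H = 2 × 0.9799 g H₂O ÷ 18.015 g/mol = 0.10879 mol
mass O = 2.069 − (1.3067 + 0.10966) = 0.65259 g → mol O = 0.65259 ÷ 15.999 = 0.040790 mol
Divide by the smallest (0.040790 mol): C 2.667, H 2.667, O 1.000
Multiplying each by 3 gives whole numbers: C 8.00, H 8.00, O 3.00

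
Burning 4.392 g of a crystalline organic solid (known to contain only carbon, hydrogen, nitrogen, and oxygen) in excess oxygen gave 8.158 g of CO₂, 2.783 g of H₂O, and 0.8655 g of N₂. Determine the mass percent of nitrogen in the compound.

19.71%

mol C = 8.158 g CO₂ ÷ 44.009 g/mol = 0.18537 mol
mol H = 2 × 2.783 g H₂O ÷ 18.015 g/mol = 0.30896 mol
mol N = 2 × 0.8655 g N₂ ÷ 28.014 g/mol = 0.061791 mol
mass O = 4.392 − (2.2265 + 0.31144 + 0.86550) = 0.98857 g → mol O = 0.98857 ÷ 15.999 = 0.061790 mol
mass % N = 0.86550 g ÷ 4.392 g × 100%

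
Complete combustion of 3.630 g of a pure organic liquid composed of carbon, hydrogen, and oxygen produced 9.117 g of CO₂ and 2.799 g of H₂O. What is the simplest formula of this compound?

mol C = 9.117 g CO₂ ÷ 44.009 g/mol = 0.20716 mol
mol H = 2 × 2.799 g H₂O ÷ 18.015 g/mol = 0.31074 mol
mass O = 3.630 − (2.4882 + 0.31323) = 0.82855 g → mol O = 0.82855 ÷ 15.999 = 0.051787 mol
Divide by the smallest (0.051787 mol): C 4.000, H 6.000, O 1.000

C4H6O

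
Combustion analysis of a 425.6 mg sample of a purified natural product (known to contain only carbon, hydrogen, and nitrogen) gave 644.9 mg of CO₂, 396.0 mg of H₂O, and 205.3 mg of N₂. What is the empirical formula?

mol C = 0.6449 g CO₂ ÷ 44.009 g/mol = 0.014654 mol
mol H = 2 × 0.3960 g H₂O ÷ 18.015 g/mol = 0.043963 mol
mol N = 2 × 0.2053 g N₂ ÷ 28.014 g/mol = 0.014657 mol
Divide by the smallest (0.014654 mol): C 1.000, H 3.000, N 1.000

CH3N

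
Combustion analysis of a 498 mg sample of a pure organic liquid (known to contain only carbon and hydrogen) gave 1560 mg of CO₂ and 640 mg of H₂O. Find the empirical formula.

mol C = 1.56 g CO₂ ÷ 44.009 g/mol = 0.03545 mol
mol H = 2 × 0.640 g H₂O ÷ 18.015 g/mol = 0.07105 mol
Divide by the smallest (0.03545 mol): C 1.000, H 2.004

CH2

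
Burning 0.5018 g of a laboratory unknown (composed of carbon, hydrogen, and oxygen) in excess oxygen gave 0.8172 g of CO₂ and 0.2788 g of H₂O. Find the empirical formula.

mol C = 0.8172 g CO₂ ÷ 44.009 g/mol = 0.018569 mol
mol H = 2 × 0.2788 g H₂O ÷ 18.015 g/mol = 0.030952 mol
mass O = 0.5018 − (0.22303 + 0.031200) = 0.24757 g → mol O = 0.24757 ÷ 15.999 = 0.015474 mol
Divide by the smallest (0.015474 mol): C 1.200, H 2.000, O 1.000
Multiplying each by 5 gives whole numbers: C 6.00, H 10.00, O 5.00

C6H10O5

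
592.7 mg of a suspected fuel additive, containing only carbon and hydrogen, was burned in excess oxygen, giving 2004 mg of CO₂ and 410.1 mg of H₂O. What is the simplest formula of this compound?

mol C = 2.004 g CO₂ ÷ 44.009 g/mol = 0.045536 mol
mol H = 2 × 0.4101 g H₂O ÷ 18.015 g/mol = 0.045529 mol
Divide by the smallest (0.045529 mol): C 1.000, H 1.000

CH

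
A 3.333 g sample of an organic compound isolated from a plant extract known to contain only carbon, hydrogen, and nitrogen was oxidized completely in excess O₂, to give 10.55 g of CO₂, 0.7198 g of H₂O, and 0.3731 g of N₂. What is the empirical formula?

mol C = 10.55 g CO₂ ÷ 44.009 g/mol = 0.23972 mol
mol H = 2 × 0.7198 g H₂O ÷ 18.015 g/mol = 0.079911 mol
mol N = 2 × 0.3731 g N₂ ÷ 28.014 g/mol = 0.026637 mol
Divide by the smallest (0.026637 mol): C 9.000, H 3.000, N 1.000

C9H3N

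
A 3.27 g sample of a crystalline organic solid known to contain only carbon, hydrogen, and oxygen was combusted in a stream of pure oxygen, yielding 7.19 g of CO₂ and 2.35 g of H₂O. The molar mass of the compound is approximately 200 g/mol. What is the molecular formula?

C10H16O4

mol C = 7.19 g CO₂ ÷ 44.009 g/mol = 0.1634 mol
mol H = 2 × 2.35 g H₂O ÷ 18.015 g/mol = 0.2609 mol
mass O = 3.27 − (1.962 + 0.2630) = 1.045 g → mol O = 1.045 ÷ 15.999 = 0.06530 mol
Divide by the smallest (0.06530 mol): C 2.502, H 3.995, O 1.000
Multiplying each by 2 gives whole numbers: C 5.00, H 7.99, O 2.00
Empirical formula: C5H8O2
Empirical-formula mass = 100.12 g/mol; 200 ÷ 100.12 ≈ 2, so the molecular formula is C10H16O4.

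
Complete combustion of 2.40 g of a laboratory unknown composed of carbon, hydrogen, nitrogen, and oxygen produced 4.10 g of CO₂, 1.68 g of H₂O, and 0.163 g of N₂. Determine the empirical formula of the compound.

mol C = 4.10 g CO₂ ÷ 44.009 g/mol = 0.09316 mol
mol H = 2 × 1.68 g H₂O ÷ 18.015 g/mol = 0.1865 mol
mol N = 2 × 0.163 g N₂ ÷ 28.014 g/mol = 0.01164 mol
mass O = 2.40 − (1.119 + 0.1880 + 0.1630) = 0.9300 g → mol O = 0.9300 ÷ 15.999 = 0.05813 mol
Divide by the smallest (0.01164 mol): C 8.006, H 16.027, N 1.000, O 4.995

C8H16NO5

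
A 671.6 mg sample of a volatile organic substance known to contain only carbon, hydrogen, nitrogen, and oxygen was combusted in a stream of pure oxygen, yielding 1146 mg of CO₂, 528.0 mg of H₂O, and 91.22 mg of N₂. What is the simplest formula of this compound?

C4H9NO2

mol C = 1.146 g CO₂ ÷ 44.009 g/mol = 0.026040 mol
mol H = 2 × 0.5280 g H₂O ÷ 18.015 g/mol = 0.058618 mol
mol N = 2 × 0.09122 g N₂ ÷ 28.014 g/mol = 0.0065125 mol
mass O = 0.6716 − (0.31277 + 0.059087 + 0.091220) = 0.20853 g → mol O = 0.20853 ÷ 15.999 = 0.013034 mol
Divide by the smallest (0.0065125 mol): C 3.999, H 9.001, N 1.000, O 2.001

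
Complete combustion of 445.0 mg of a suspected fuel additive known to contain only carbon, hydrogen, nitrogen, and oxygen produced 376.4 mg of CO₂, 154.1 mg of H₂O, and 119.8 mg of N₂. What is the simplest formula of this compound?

C2H4N2O3

mol C = 0.3764 g CO₂ ÷ 44.009 g/mol = 0.0085528 mol
mol H = 2 × 0.1541 g H₂O ÷ 18.015 g/mol = 0.017108 mol
mol N = 2 × 0.1198 g N₂ ÷ 28.014 g/mol = 0.0085529 mol
mass O = 0.4450 − (0.10273 + 0.017245 + 0.11980) = 0.20523 g → mol O = 0.20523 ÷ 15.999 = 0.012828 mol
Divide by the smallest (0.0085528 mol): C 1.000, H 2.000, N 1.000, O 1.500
Multiplying each by 2 gives whole numbers: C 2.00, H 4.00, N 2.00, O 3.00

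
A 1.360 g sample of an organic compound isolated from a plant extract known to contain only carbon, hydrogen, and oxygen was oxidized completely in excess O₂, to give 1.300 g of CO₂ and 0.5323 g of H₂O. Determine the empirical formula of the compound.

mol C = 1.300 g CO₂ ÷ 44.009 g/mol = 0.029539 mol
mol H = 2 × 0.5323 g H₂O ÷ 18.015 g/mol = 0.059095 mol
mass O = 1.360 − (0.35480 + 0.059568) = 0.94563 g → mol O = 0.94563 ÷ 15.999 = 0.059106 mol
Divide by the smallest (0.029539 mol): C 1.000, H 2.001, O 2.001

CH2O2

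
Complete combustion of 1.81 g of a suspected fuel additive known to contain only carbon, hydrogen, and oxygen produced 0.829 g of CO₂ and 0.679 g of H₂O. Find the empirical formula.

mol C = 0.829 g CO₂ ÷ 44.009 g/mol = 0.01884 mol
mol H = 2 × 0.679 g H₂O ÷ 18.015 g/mol = 0.07538 mol
mass O = 1.81 − (0.2263 + 0.07598) = 1.508 g → mol O = 1.508 ÷ 15.999 = 0.09424 mol
Divide by the smallest (0.01884 mol): C 1.000, H 4.002, O 5.003

CH4O5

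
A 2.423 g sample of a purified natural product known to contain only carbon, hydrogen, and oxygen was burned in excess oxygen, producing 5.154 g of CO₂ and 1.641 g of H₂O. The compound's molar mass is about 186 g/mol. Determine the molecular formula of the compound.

mol C = 5.154 g CO₂ ÷ 44.009 g/mol = 0.11711 mol
mol H = 2 × 1.641 g H₂O ÷ 18.015 g/mol = 0.18218 mol
mass O = 2.423 − (1.4066 + 0.18364) = 0.83272 g → mol O = 0.83272 ÷ 15.999 = 0.052048 mol
Divide by the smallest (0.052048 mol): C 2.250, H 3.500, O 1.000
Multiplying each by 4 gives whole numbers: C 9.00, H 14.00, O 4.00
Empirical formula: C9H14O4
Empirical-formula mass = 186.21 g/mol; 186 ÷ 186.21 ≈ 1, so the molecular formula is C9H14O4.

C9H14O4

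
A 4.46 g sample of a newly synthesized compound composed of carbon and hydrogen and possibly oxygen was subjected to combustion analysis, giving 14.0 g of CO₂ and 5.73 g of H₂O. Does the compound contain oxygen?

no

mol C = 14.0 g CO₂ ÷ 44.009 g/mol = 0.3181 mol
mol H = 2 × 5.73 g H₂O ÷ 18.015 g/mol = 0.6361 mol
C and H together account for 4.462 g — essentially the entire 4.46 g sample — so the compound contains no oxygen.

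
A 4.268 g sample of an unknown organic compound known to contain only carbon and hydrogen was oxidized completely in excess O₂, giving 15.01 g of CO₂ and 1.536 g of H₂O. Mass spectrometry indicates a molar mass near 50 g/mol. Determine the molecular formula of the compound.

C4H2

mol C = 15.01 g CO₂ ÷ 44.009 g/mol = 0.34107 mol
mol H = 2 × 1.536 g H₂O ÷ 18.015 g/mol = 0.17052 mol
Divide by the smallest (0.17052 mol): C 2.000, H 1.000
Empirical formula: C2H
Empirical-formula mass = 25.03 g/mol; 50 ÷ 25.03 ≈ 2, so the molecular formula is C4H2.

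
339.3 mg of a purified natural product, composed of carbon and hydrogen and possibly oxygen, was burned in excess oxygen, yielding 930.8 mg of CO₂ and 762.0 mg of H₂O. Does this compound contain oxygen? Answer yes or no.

no

mol C = 0.9308 g CO₂ ÷ 44.009 g/mol = 0.021150 mol
mol H = 2 × 0.7620 g H₂O ÷ 18.015 g/mol = 0.084596 mol
C and H together account for 0.33931 g — essentially the entire 0.3393 g sample — so the compound contains no oxygen.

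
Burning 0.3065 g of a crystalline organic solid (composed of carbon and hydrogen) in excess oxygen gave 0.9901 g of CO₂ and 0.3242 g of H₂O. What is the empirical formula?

mol C = 0.9901 g CO₂ ÷ 44.009 g/mol = 0.022498 mol
mol H = 2 × 0.3242 g H₂O ÷ 18.015 g/mol = 0.035992 mol
Divide by the smallest (0.022498 mol): C 1.000, H 1.600
Multiplying each by 5 gives whole numbers: C 5.00, H 8.00

C5H8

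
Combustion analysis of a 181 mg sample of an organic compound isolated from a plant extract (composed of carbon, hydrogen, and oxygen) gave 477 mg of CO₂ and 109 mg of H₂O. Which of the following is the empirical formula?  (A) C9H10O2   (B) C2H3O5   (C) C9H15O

mol C = 0.477 g CO₂ ÷ 44.009 g/mol = 0.01084 mol
mol H = 2 × 0.109 g H₂O ÷ 18.015 g/mol = 0.01210 mol
mass O = 0.181 − (0.1302 + 0.01220) = 0.03862 g → mol O = 0.03862 ÷ 15.999 = 0.002414 mol
Divide by the smallest (0.002414 mol): C 4.490, H 5.013, O 1.000
Multiplying each by 2 gives whole numbers: C 8.98, H 10.03, O 2.00

(A) C9H10O2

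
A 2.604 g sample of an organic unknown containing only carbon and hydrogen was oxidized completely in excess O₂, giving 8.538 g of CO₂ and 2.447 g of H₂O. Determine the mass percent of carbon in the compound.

mol C = 8.538 g CO₂ ÷ 44.009 g/mol = 0.19401 mol
mol H = 2 × 2.447 g H₂O ÷ 18.015 g/mol = 0.27166 mol
mass % C = 2.3302 g ÷ 2.604 g × 100%

89.49%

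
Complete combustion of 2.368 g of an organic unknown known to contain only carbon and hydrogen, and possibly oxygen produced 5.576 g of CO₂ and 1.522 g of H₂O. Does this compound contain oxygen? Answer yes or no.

yes

mol C = 5.576 g CO₂ ÷ 44.009 g/mol = 0.12670 mol
mol H = 2 × 1.522 g H₂O ÷ 18.015 g/mol = 0.16897 mol
C and H account for only 1.6921 g of the 2.368 g sample; the remaining 0.67587 g must be oxygen.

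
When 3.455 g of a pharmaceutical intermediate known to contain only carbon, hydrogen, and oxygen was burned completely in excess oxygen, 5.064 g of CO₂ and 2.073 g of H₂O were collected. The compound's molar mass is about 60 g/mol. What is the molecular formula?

mol C = 5.064 g CO₂ ÷ 44.009 g/mol = 0.11507 mol
mol H = 2 × 2.073 g H₂O ÷ 18.015 g/mol = 0.23014 mol
mass O = 3.455 − (1.3821 + 0.23198) = 1.8409 g → mol O = 1.8409 ÷ 15.999 = 0.11507 mol
Divide by the smallest (0.11507 mol): C 1.000, H 2.000, O 1.000
Empirical formula: CH2O
Empirical-formula mass = 30.03 g/mol; 60 ÷ 30.03 ≈ 2, so the molecular formula is C2H4O2.

C2H4O2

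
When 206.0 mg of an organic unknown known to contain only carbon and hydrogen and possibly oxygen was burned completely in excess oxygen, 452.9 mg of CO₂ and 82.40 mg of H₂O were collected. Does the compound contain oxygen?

mol C = 0.4529 g CO₂ ÷ 44.009 g/mol = 0.010291 mol
mol H = 2 × 0.08240 g H₂O ÷ 18.015 g/mol = 0.0091479 mol
C and H account for only 0.13283 g of the 0.2060 g sample; the remaining 0.073173 g must be oxygen.

yes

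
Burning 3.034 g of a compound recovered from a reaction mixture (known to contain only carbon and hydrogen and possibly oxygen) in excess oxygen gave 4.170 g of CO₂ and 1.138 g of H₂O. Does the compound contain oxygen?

yes

mol C = 4.170 g CO₂ ÷ 44.009 g/mol = 0.094753 mol
mol H = 2 × 1.138 g H₂O ÷ 18.015 g/mol = 0.12634 mol
C and H account for only 1.2654 g of the 3.034 g sample; the remaining 1.7686 g must be oxygen.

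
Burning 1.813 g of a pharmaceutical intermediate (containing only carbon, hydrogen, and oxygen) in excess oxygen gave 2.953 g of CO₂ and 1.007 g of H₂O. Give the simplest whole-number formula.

C6H10O5

mol C = 2.953 g CO₂ ÷ 44.009 g/mol = 0.067100 mol
mol H = 2 × 1.007 g H₂O ÷ 18.015 g/mol = 0.11180 mol
mass O = 1.813 − (0.80594 + 0.11269) = 0.89437 g → mol O = 0.89437 ÷ 15.999 = 0.055902 mol
Divide by the smallest (0.055902 mol): C 1.200, H 2.000, O 1.000
Multiplying each by 5 gives whole numbers: C 6.00, H 10.00, O 5.00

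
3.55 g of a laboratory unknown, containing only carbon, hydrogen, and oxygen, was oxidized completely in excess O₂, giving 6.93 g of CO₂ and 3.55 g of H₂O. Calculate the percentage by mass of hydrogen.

11.2%

mol C = 6.93 g CO₂ ÷ 44.009 g/mol = 0.1575 mol
mol H = 2 × 3.55 g H₂O ÷ 18.015 g/mol = 0.3941 mol
mass O = 3.55 − (1.891 + 0.3973) = 1.261 g → mol O = 1.261 ÷ 15.999 = 0.07884 mol
mass % H = 0.3973 g ÷ 3.55 g × 100%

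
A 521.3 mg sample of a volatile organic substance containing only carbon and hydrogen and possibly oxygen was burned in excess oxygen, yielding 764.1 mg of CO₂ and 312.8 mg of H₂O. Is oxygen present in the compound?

yes

mol C = 0.7641 g CO₂ ÷ 44.009 g/mol = 0.017362 mol
mol H = 2 × 0.3128 g H₂O ÷ 18.015 g/mol = 0.034727 mol
C and H account for only 0.24354 g of the 0.5213 g sample; the remaining 0.27776 g must be oxygen.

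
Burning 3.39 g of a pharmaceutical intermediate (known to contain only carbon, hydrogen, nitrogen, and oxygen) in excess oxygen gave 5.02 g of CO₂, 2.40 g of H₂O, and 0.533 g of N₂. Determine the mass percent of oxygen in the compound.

35.9%

mol C = 5.02 g CO₂ ÷ 44.009 g/mol = 0.1141 mol
mol H = 2 × 2.40 g H₂O ÷ 18.015 g/mol = 0.2664 mol
mol N = 2 × 0.533 g N₂ ÷ 28.014 g/mol = 0.03805 mol
mass O = 3.39 − (1.370 + 0.2686 + 0.5330) = 1.218 g → mol O = 1.218 ÷ 15.999 = 0.07615 mol
mass % O = 1.218 g ÷ 3.39 g × 100%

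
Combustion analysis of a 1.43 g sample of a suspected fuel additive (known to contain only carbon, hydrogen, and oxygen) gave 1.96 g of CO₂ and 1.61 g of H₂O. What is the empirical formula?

mol C = 1.96 g CO₂ ÷ 44.009 g/mol = 0.04454 mol
mol H = 2 × 1.61 g H₂O ÷ 18.015 g/mol = 0.1787 mol
mass O = 1.43 − (0.5349 + 0.1802) = 0.7149 g → mol O = 0.7149 ÷ 15.999 = 0.04468 mol
Divide by the smallest (0.04454 mol): C 1.000, H 4.013, O 1.003

CH4O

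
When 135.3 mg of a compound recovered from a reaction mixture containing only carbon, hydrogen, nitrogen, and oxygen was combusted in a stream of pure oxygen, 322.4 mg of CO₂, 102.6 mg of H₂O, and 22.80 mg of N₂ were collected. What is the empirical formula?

mol C = 0.3224 g CO₂ ÷ 44.009 g/mol = 0.0073258 mol
mol H = 2 × 0.1026 g H₂O ÷ 18.015 g/mol = 0.011391 mol
mol N = 2 × 0.02280 g N₂ ÷ 28.014 g/mol = 0.0016278 mol
mass O = 0.1353 − (0.087990 + 0.011482 + 0.022800) = 0.013028 g → mol O = 0.013028 ÷ 15.999 = 0.00081433 mol
Divide by the smallest (0.00081433 mol): C 8.996, H 13.988, N 1.999, O 1.000

C9H14N2O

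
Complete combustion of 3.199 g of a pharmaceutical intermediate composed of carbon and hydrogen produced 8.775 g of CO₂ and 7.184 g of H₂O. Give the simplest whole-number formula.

mol C = 8.775 g CO₂ ÷ 44.009 g/mol = 0.19939 mol
mol H = 2 × 7.184 g H₂O ÷ 18.015 g/mol = 0.79756 mol
Divide by the smallest (0.19939 mol): C 1.000, H 4.000

CH4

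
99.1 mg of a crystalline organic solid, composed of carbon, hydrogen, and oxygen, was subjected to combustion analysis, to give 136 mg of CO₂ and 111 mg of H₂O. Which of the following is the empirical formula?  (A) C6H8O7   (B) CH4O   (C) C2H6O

(B) CH4O

mol C = 0.136 g CO₂ ÷ 44.009 g/mol = 0.003090 mol
mol H = 2 × 0.111 g H₂O ÷ 18.015 g/mol = 0.01232 mol
mass O = 0.0991 − (0.03712 + 0.01242) = 0.04956 g → mol O = 0.04956 ÷ 15.999 = 0.003098 mol
Divide by the smallest (0.003090 mol): C 1.000, H 3.988, O 1.002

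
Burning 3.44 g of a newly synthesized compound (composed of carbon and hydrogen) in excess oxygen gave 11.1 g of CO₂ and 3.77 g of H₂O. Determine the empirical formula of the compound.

C3H5

mol C = 11.1 g CO₂ ÷ 44.009 g/mol = 0.2522 mol
mol H = 2 × 3.77 g H₂O ÷ 18.015 g/mol = 0.4185 mol
Divide by the smallest (0.2522 mol): C 1.000, H 1.659
Multiplying each by 3 gives whole numbers: C 3.00, H 4.98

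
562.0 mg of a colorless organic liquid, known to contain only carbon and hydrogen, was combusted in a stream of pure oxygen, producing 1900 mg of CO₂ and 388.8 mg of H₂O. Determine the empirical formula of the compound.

mol C = 1.900 g CO₂ ÷ 44.009 g/mol = 0.043173 mol
mol H = 2 × 0.3888 g H₂O ÷ 18.015 g/mol = 0.043164 mol
Divide by the smallest (0.043164 mol): C 1.000, H 1.000

CH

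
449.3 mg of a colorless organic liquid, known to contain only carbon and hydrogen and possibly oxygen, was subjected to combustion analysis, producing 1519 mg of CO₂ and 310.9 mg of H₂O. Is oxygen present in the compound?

no

mol C = 1.519 g CO₂ ÷ 44.009 g/mol = 0.034516 mol
mol H = 2 × 0.3109 g H₂O ÷ 18.015 g/mol = 0.034516 mol
C and H together account for 0.44936 g — essentially the entire 0.4493 g sample — so the compound contains no oxygen.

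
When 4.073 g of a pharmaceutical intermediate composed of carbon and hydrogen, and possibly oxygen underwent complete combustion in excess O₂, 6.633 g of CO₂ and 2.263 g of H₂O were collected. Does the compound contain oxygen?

mol C = 6.633 g CO₂ ÷ 44.009 g/mol = 0.15072 mol
mol H = 2 × 2.263 g H₂O ÷ 18.015 g/mol = 0.25124 mol
C and H account for only 2.0635 g of the 4.073 g sample; the remaining 2.0095 g must be oxygen.

yes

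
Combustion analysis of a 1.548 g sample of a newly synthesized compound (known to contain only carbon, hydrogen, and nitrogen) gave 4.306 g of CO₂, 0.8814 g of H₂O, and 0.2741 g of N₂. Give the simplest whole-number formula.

mol C = 4.306 g CO₂ ÷ 44.009 g/mol = 0.097844 mol
mol H = 2 × 0.8814 g H₂O ÷ 18.015 g/mol = 0.097852 mol
mol N = 2 × 0.2741 g N₂ ÷ 28.014 g/mol = 0.019569 mol
Divide by the smallest (0.019569 mol): C 5.000, H 5.000, N 1.000

C5H5N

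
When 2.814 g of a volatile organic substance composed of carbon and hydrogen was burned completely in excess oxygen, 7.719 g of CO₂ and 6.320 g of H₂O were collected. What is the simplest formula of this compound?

mol C = 7.719 g CO₂ ÷ 44.009 g/mol = 0.17540 mol
mol H = 2 × 6.320 g H₂O ÷ 18.015 g/mol = 0.70164 mol
Divide by the smallest (0.17540 mol): C 1.000, H 4.000

CH4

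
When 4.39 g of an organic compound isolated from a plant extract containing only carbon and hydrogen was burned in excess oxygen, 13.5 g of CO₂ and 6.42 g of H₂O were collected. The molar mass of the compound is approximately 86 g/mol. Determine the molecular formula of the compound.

C6H14

mol C = 13.5 g CO₂ ÷ 44.009 g/mol = 0.3068 mol
mol H = 2 × 6.42 g H₂O ÷ 18.015 g/mol = 0.7127 mol
Divide by the smallest (0.3068 mol): C 1.000, H 2.323
Multiplying each by 3 gives whole numbers: C 3.00, H 6.97
Empirical formula: C3H7
Empirical-formula mass = 43.09 g/mol; 86 ÷ 43.09 ≈ 2, so the molecular formula is C6H14.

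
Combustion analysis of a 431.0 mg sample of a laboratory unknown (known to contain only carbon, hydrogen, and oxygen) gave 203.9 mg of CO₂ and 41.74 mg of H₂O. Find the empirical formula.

mol C = 0.2039 g CO₂ ÷ 44.009 g/mol = 0.0046331 mol
mol H = 2 × 0.04174 g H₂O ÷ 18.015 g/mol = 0.0046339 mol
mass O = 0.4310 − (0.055649 + 0.0046710) = 0.37068 g → mol O = 0.37068 ÷ 15.999 = 0.023169 mol
Divide by the smallest (0.0046331 mol): C 1.000, H 1.000, O 5.001

CHO5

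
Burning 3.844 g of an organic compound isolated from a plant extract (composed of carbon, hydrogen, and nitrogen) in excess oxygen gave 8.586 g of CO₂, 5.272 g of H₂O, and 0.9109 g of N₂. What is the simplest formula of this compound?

C3H9N

mol C = 8.586 g CO₂ ÷ 44.009 g/mol = 0.19510 mol
mol H = 2 × 5.272 g H₂O ÷ 18.015 g/mol = 0.58529 mol
mol N = 2 × 0.9109 g N₂ ÷ 28.014 g/mol = 0.065032 mol
Divide by the smallest (0.065032 mol): C 3.000, H 9.000, N 1.000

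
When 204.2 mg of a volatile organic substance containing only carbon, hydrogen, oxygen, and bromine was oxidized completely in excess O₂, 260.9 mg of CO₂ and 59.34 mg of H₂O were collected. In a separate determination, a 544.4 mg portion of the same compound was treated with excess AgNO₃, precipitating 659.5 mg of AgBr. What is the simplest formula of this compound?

mol C = 0.2609 g CO₂ ÷ 44.009 g/mol = 0.0059283 mol
mol H = 2 × 0.05934 g H₂O ÷ 18.015 g/mol = 0.0065878 mol
From the AgBr data: mol Br per gram of compound = (0.6595 ÷ 187.772) ÷ 0.5444 = 0.0064516 mol/g, so in the 0.2042 g combustion sample mol Br = 0.0013174 mol
mass O = 0.2042 − (0.071205 + 0.0066405 + 0.10527) = 0.021088 g → mol O = 0.021088 ÷ 15.999 = 0.0013181 mol
Divide by the smallest (0.0013174 mol): C 4.500, H 5.001, Br 1.000, O 1.000
Multiplying each by 2 gives whole numbers: C 9.00, H 10.00, Br 2.00, O 2.00

C9H10Br2O2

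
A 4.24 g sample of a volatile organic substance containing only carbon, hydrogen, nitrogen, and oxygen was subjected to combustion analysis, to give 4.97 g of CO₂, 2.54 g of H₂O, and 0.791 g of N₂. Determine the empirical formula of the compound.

C2H5NO2

mol C = 4.97 g CO₂ ÷ 44.009 g/mol = 0.1129 mol
mol H = 2 × 2.54 g H₂O ÷ 18.015 g/mol = 0.2820 mol
mol N = 2 × 0.791 g N₂ ÷ 28.014 g/mol = 0.05647 mol
mass O = 4.24 − (1.356 + 0.2842 + 0.7910) = 1.808 g → mol O = 1.808 ÷ 15.999 = 0.1130 mol
Divide by the smallest (0.05647 mol): C 2.000, H 4.993, N 1.000, O 2.001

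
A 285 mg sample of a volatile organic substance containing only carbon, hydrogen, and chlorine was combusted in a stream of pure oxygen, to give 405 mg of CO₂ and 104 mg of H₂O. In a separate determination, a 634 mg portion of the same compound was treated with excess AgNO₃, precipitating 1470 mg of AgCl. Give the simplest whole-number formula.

mol C = 0.405 g CO₂ ÷ 44.009 g/mol = 0.009203 mol
mol H = 2 × 0.104 g H₂O ÷ 18.015 g/mol = 0.01155 mol
From the AgCl data: mol Cl per gram of compound = (1.47 ÷ 143.318) ÷ 0.634 = 0.01618 mol/g, so in the 0.285 g combustion sample mol Cl = 0.004611 mol
Divide by the smallest (0.004611 mol): C 1.996, H 2.504, Cl 1.000
Multiplying each by 2 gives whole numbers: C 3.99, H 5.01, Cl 2.00

C4H5Cl2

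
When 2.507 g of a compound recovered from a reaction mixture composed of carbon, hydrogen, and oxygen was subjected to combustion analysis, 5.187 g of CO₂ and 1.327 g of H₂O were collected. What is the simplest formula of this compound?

C4H5O2

mol C = 5.187 g CO₂ ÷ 44.009 g/mol = 0.11786 mol
mol H = 2 × 1.327 g H₂O ÷ 18.015 g/mol = 0.14732 mol
mass O = 2.507 − (1.4156 + 0.14850) = 0.94286 g → mol O = 0.94286 ÷ 15.999 = 0.058932 mol
Divide by the smallest (0.058932 mol): C 2.000, H 2.500, O 1.000
Multiplying each by 2 gives whole numbers: C 4.00, H 5.00, O 2.00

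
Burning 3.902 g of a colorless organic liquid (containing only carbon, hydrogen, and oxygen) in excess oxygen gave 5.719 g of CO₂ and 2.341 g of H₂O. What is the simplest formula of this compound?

mol C = 5.719 g CO₂ ÷ 44.009 g/mol = 0.12995 mol
mol H = 2 × 2.341 g H₂O ÷ 18.015 g/mol = 0.25989 mol
mass O = 3.902 − (1.5608 + 0.26197) = 2.0792 g → mol O = 2.0792 ÷ 15.999 = 0.12996 mol
Divide by the smallest (0.12995 mol): C 1.000, H 2.000, O 1.000

CH2O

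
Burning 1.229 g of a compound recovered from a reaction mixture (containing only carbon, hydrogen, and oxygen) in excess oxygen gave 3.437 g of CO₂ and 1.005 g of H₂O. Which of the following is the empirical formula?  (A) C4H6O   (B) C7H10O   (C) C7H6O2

(B) C7H10O

mol C = 3.437 g CO₂ ÷ 44.009 g/mol = 0.078098 mol
mol H = 2 × 1.005 g H₂O ÷ 18.015 g/mol = 0.11157 mol
mass O = 1.229 − (0.93803 + 0.11247) = 0.17850 g → mol O = 0.17850 ÷ 15.999 = 0.011157 mol
Divide by the smallest (0.011157 mol): C 7.000, H 10.000, O 1.000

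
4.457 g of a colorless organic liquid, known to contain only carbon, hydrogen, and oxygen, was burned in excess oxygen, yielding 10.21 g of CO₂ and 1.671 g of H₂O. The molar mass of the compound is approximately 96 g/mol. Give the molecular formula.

mol C = 10.21 g CO₂ ÷ 44.009 g/mol = 0.23200 mol
mol H = 2 × 1.671 g H₂O ÷ 18.015 g/mol = 0.18551 mol
mass O = 4.457 − (2.7865 + 0.18700) = 1.4835 g → mol O = 1.4835 ÷ 15.999 = 0.092723 mol
Divide by the smallest (0.092723 mol): C 2.502, H 2.001, O 1.000
Multiplying each by 2 gives whole numbers: C 5.00, H 4.00, O 2.00
Empirical formula: C5H4O2
Empirical-formula mass = 96.08 g/mol; 96 ÷ 96.08 ≈ 1, so the molecular formula is C5H4O2.

C5H4O2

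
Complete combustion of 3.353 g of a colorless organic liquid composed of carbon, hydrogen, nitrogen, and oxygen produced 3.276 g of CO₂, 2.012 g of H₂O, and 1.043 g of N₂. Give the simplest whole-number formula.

CH3NO

mol C = 3.276 g CO₂ ÷ 44.009 g/mol = 0.074439 mol
mol H = 2 × 2.012 g H₂O ÷ 18.015 g/mol = 0.22337 mol
mol N = 2 × 1.043 g N₂ ÷ 28.014 g/mol = 0.074463 mol
mass O = 3.353 − (0.89409 + 0.22516 + 1.0430) = 1.1908 g → mol O = 1.1908 ÷ 15.999 = 0.074427 mol
Divide by the smallest (0.074427 mol): C 1.000, H 3.001, N 1.000, O 1.000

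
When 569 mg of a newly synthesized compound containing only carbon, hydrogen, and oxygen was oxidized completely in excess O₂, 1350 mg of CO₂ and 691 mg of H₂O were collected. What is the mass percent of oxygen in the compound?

21.7%

mol C = 1.35 g CO₂ ÷ 44.009 g/mol = 0.03068 mol
mol H = 2 × 0.691 g H₂O ÷ 18.015 g/mol = 0.07671 mol
mass O = 0.569 − (0.3684 + 0.07733) = 0.1232 g → mol O = 0.1232 ÷ 15.999 = 0.007702 mol
mass % O = 0.1232 g ÷ 0.569 g × 100%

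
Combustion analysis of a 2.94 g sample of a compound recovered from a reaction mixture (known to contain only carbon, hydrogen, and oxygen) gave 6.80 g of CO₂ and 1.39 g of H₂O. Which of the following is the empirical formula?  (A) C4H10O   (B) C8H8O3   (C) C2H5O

(B) C8H8O3

mol C = 6.80 g CO₂ ÷ 44.009 g/mol = 0.1545 mol
mol H = 2 × 1.39 g H₂O ÷ 18.015 g/mol = 0.1543 mol
mass O = 2.94 − (1.856 + 0.1556) = 0.9286 g → mol O = 0.9286 ÷ 15.999 = 0.05804 mol
Divide by the smallest (0.05804 mol): C 2.662, H 2.659, O 1.000
Multiplying each by 3 gives whole numbers: C 7.99, H 7.98, O 3.00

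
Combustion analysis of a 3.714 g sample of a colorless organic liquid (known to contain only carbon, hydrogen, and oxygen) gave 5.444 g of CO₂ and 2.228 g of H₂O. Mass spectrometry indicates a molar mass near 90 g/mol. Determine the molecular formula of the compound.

mol C = 5.444 g CO₂ ÷ 44.009 g/mol = 0.12370 mol
mol H = 2 × 2.228 g H₂O ÷ 18.015 g/mol = 0.24735 mol
mass O = 3.714 − (1.4858 + 0.24933) = 1.9789 g → mol O = 1.9789 ÷ 15.999 = 0.12369 mol
Divide by the smallest (0.12369 mol): C 1.000, H 2.000, O 1.000
Empirical formula: CH2O
Empirical-formula mass = 30.03 g/mol; 90 ÷ 30.03 ≈ 3, so the molecular formula is C3H6O3.

C3H6O3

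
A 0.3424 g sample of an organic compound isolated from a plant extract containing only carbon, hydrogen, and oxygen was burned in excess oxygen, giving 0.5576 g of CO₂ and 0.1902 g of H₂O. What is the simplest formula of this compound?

mol C = 0.5576 g CO₂ ÷ 44.009 g/mol = 0.012670 mol
mol H = 2 × 0.1902 g H₂O ÷ 18.015 g/mol = 0.021116 mol
mass O = 0.3424 − (0.15218 + 0.021285) = 0.16893 g → mol O = 0.16893 ÷ 15.999 = 0.010559 mol
Divide by the smallest (0.010559 mol): C 1.200, H 2.000, O 1.000
Multiplying each by 5 gives whole numbers: C 6.00, H 10.00, O 5.00

C6H10O5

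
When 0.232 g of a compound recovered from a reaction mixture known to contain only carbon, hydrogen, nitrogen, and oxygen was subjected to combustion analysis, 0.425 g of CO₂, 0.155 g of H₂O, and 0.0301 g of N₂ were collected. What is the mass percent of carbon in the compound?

50.0%

mol C = 0.425 g CO₂ ÷ 44.009 g/mol = 0.009657 mol
mol H = 2 × 0.155 g H₂O ÷ 18.015 g/mol = 0.01721 mol
mol N = 2 × 0.0301 g N₂ ÷ 28.014 g/mol = 0.002149 mol
mass O = 0.232 − (0.1160 + 0.01735 + 0.03010) = 0.06856 g → mol O = 0.06856 ÷ 15.999 = 0.004285 mol
mass % C = 0.1160 g ÷ 0.232 g × 100%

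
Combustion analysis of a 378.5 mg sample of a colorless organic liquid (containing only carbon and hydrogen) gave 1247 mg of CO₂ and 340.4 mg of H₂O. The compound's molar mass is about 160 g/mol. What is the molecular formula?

C12H16

mol C = 1.247 g CO₂ ÷ 44.009 g/mol = 0.028335 mol
mol H = 2 × 0.3404 g H₂O ÷ 18.015 g/mol = 0.037791 mol
Divide by the smallest (0.028335 mol): C 1.000, H 1.334
Multiplying each by 3 gives whole numbers: C 3.00, H 4.00
Empirical formula: C3H4
Empirical-formula mass = 40.06 g/mol; 160 ÷ 40.06 ≈ 4, so the molecular formula is C12H16.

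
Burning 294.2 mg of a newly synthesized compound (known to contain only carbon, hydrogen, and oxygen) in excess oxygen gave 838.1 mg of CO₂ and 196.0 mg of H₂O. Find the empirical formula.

mol C = 0.8381 g CO₂ ÷ 44.009 g/mol = 0.019044 mol
mol H = 2 × 0.1960 g H₂O ÷ 18.015 g/mol = 0.021760 mol
mass O = 0.2942 − (0.22874 + 0.021934) = 0.043531 g → mol O = 0.043531 ÷ 15.999 = 0.0027208 mol
Divide by the smallest (0.0027208 mol): C 6.999, H 7.997, O 1.000

C7H8O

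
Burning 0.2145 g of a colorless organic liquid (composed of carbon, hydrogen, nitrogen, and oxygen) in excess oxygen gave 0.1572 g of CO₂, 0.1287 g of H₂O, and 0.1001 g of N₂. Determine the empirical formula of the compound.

mol C = 0.1572 g CO₂ ÷ 44.009 g/mol = 0.0035720 mol
mol H = 2 × 0.1287 g H₂O ÷ 18.015 g/mol = 0.014288 mol
mol N = 2 × 0.1001 g N₂ ÷ 28.014 g/mol = 0.0071464 mol
mass O = 0.2145 − (0.042903 + 0.014402 + 0.10010) = 0.057094 g → mol O = 0.057094 ÷ 15.999 = 0.0035686 mol
Divide by the smallest (0.0035686 mol): C 1.001, H 4.004, N 2.003, O 1.000

CH4N2O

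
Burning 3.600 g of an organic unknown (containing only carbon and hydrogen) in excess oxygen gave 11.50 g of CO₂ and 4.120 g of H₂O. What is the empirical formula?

C4H7

mol C = 11.50 g CO₂ ÷ 44.009 g/mol = 0.26131 mol
mol H = 2 × 4.120 g H₂O ÷ 18.015 g/mol = 0.45740 mol
Divide by the smallest (0.26131 mol): C 1.000, H 1.750
Multiplying each by 4 gives whole numbers: C 4.00, H 7.00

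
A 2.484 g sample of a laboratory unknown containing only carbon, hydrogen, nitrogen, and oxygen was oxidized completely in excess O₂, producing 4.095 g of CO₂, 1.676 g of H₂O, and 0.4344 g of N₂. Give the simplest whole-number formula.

mol C = 4.095 g CO₂ ÷ 44.009 g/mol = 0.093049 mol
mol H = 2 × 1.676 g H₂O ÷ 18.015 g/mol = 0.18607 mol
mol N = 2 × 0.4344 g N₂ ÷ 28.014 g/mol = 0.031013 mol
mass O = 2.484 − (1.1176 + 0.18756 + 0.43440) = 0.74443 g → mol O = 0.74443 ÷ 15.999 = 0.046530 mol
Divide by the smallest (0.031013 mol): C 3.000, H 6.000, N 1.000, O 1.500
Multiplying each by 2 gives whole numbers: C 6.00, H 12.00, N 2.00, O 3.00

C6H12N2O3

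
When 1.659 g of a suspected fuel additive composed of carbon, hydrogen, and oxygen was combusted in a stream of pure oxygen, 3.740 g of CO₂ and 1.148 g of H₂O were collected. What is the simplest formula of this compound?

C8H12O3

mol C = 3.740 g CO₂ ÷ 44.009 g/mol = 0.084983 mol
mol H = 2 × 1.148 g H₂O ÷ 18.015 g/mol = 0.12745 mol
mass O = 1.659 − (1.0207 + 0.12847) = 0.50980 g → mol O = 0.50980 ÷ 15.999 = 0.031865 mol
Divide by the smallest (0.031865 mol): C 2.667, H 4.000, O 1.000
Multiplying each by 3 gives whole numbers: C 8.00, H 12.00, O 3.00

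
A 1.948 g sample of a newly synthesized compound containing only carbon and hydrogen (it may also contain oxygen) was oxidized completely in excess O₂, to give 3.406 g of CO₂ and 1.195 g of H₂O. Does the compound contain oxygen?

yes

mol C = 3.406 g CO₂ ÷ 44.009 g/mol = 0.077393 mol
mol H = 2 × 1.195 g H₂O ÷ 18.015 g/mol = 0.13267 mol
C and H account for only 1.0633 g of the 1.948 g sample; the remaining 0.88470 g must be oxygen.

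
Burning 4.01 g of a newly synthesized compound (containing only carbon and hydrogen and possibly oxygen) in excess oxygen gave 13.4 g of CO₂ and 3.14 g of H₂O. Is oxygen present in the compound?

mol C = 13.4 g CO₂ ÷ 44.009 g/mol = 0.3045 mol
mol H = 2 × 3.14 g H₂O ÷ 18.015 g/mol = 0.3486 mol
C and H together account for 4.009 g — essentially the entire 4.01 g sample — so the compound contains no oxygen.

no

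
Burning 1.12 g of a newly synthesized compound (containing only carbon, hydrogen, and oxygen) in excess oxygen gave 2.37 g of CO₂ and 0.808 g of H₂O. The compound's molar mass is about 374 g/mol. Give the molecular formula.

C18H30O8

mol C = 2.37 g CO₂ ÷ 44.009 g/mol = 0.05385 mol
mol H = 2 × 0.808 g H₂O ÷ 18.015 g/mol = 0.08970 mol
mass O = 1.12 − (0.6468 + 0.09042) = 0.3828 g → mol O = 0.3828 ÷ 15.999 = 0.02392 mol
Divide by the smallest (0.02392 mol): C 2.251, H 3.750, O 1.000
Multiplying each by 4 gives whole numbers: C 9.00, H 15.00, O 4.00
Empirical formula: C9H15O4
Empirical-formula mass = 187.22 g/mol; 374 ÷ 187.22 ≈ 2, so the molecular formula is C18H30O8.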